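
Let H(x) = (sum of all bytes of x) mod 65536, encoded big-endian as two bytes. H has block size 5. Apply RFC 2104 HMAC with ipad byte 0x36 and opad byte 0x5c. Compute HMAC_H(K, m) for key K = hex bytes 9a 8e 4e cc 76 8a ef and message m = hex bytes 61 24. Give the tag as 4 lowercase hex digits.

023a

Key hex bytes 9a 8e 4e cc 76 8a ef is 7 bytes > B = 5, so hash it first: H(key) = 04 31, then zero-pad to 5 bytes: K' = 04 31 00 00 00.
K' ⊕ ipad = 32 07 36 36 36.  K' ⊕ opad = 58 6d 5c 5c 5c.
Inner input = (K'⊕ipad) ∥ m = 32 07 36 36 36 ∥ 61 24.
Inner hash: sum = 50+7+54+54+54+97+36 = 352 → 01 60.
Outer input = (K'⊕opad) ∥ inner = 58 6d 5c 5c 5c ∥ 01 60.
Outer hash (tag): sum = 88+109+92+92+92+1+96 = 570 → 02 3a.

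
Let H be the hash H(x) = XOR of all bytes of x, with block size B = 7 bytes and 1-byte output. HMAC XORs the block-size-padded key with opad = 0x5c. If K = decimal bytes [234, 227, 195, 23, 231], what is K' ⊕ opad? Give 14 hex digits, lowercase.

b6bf9f4bbb5c5c

Key decimal bytes [234, 227, 195, 23, 231] = ea e3 c3 17 e7 is 5 bytes ≤ B = 7; zero-pad to 7 bytes: K' = ea e3 c3 17 e7 00 00.
XOR each byte with 0x5c: ea⊕5c=b6, e3⊕5c=bf, c3⊕5c=9f, 17⊕5c=4b, e7⊕5c=bb, 00⊕5c=5c, 00⊕5c=5c.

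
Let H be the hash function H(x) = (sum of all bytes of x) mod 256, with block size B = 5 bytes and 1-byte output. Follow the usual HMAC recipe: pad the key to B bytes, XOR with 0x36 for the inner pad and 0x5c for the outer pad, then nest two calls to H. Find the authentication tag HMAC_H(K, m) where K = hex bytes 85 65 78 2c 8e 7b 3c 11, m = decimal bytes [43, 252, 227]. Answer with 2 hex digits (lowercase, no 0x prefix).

Key hex bytes 85 65 78 2c 8e 7b 3c 11 is 8 bytes > B = 5, so hash it first: H(key) = e4, then zero-pad to 5 bytes: K' = e4 00 00 00 00.
K' ⊕ ipad = d2 36 36 36 36.  K' ⊕ opad = b8 5c 5c 5c 5c.
Inner input = (K'⊕ipad) ∥ m = d2 36 36 36 36 ∥ 2b fc e3.
Inner hash: sum = 210+54+54+54+54+43+252+227 = 948; mod 256 = 180 → b4.
Outer input = (K'⊕opad) ∥ inner = b8 5c 5c 5c 5c ∥ b4.
Outer hash (tag): sum = 184+92+92+92+92+180 = 732; mod 256 = 220 → dc.

dc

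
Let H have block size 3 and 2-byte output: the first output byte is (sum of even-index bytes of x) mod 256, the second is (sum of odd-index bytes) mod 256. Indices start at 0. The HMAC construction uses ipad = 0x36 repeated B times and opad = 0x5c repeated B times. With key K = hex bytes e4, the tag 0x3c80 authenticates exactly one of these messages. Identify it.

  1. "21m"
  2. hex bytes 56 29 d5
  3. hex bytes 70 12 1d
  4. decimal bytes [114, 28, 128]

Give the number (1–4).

4

Key hex bytes e4 is 1 byte ≤ B = 3; zero-pad to 3 bytes: K' = e4 00 00.
K' ⊕ ipad = d2 36 36; K' ⊕ opad = b8 5c 5c.
m1: inner = H(d2 36 36 32 31 6d) = 39 d5; tag = H(b8 5c 5c 39 d5) = e995
m2: inner = H(d2 36 36 56 29 d5) = 31 61; tag = H(b8 5c 5c 31 61) = 758d
m3: inner = H(d2 36 36 70 12 1d) = 1a c3; tag = H(b8 5c 5c 1a c3) = d776
m4: inner = H(d2 36 36 72 1c 80) = 24 28; tag = H(b8 5c 5c 24 28) = 3c80 ← matches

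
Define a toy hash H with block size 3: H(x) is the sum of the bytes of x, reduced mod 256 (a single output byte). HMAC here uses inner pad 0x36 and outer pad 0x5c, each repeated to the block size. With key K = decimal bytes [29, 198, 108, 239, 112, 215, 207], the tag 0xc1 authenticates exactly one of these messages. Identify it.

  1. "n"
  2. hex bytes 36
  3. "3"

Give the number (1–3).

3

Key decimal bytes [29, 198, 108, 239, 112, 215, 207] = 1d c6 6c ef 70 d7 cf is 7 bytes > B = 3, so hash it first: H(key) = 54, then zero-pad to 3 bytes: K' = 54 00 00.
K' ⊕ ipad = 62 36 36; K' ⊕ opad = 08 5c 5c.
m1: inner = H(62 36 36 6e) = 3c; tag = H(08 5c 5c 3c) = fc
m2: inner = H(62 36 36 36) = 04; tag = H(08 5c 5c 04) = c4
m3: inner = H(62 36 36 33) = 01; tag = H(08 5c 5c 01) = c1 ← matches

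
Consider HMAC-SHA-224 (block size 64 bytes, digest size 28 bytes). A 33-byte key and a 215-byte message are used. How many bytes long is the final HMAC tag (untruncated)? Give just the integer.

The tag is one SHA-224 digest: 28 bytes.

28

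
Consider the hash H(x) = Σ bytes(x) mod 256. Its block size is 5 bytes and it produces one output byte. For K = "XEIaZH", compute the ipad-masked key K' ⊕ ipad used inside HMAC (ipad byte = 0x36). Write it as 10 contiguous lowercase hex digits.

df36363636

Key "XEIaZH" = 58 45 49 61 5a 48 is 6 bytes > B = 5, so hash it first: H(key) = e9, then zero-pad to 5 bytes: K' = e9 00 00 00 00.
XOR each byte with 0x36: e9⊕36=df, 00⊕36=36, 00⊕36=36, 00⊕36=36, 00⊕36=36.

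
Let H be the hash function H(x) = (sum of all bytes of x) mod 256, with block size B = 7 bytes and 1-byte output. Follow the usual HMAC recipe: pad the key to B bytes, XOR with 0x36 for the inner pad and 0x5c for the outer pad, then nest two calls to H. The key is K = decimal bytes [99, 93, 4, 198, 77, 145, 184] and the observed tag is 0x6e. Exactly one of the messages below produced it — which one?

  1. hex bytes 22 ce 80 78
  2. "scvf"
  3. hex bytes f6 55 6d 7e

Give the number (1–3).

Key decimal bytes [99, 93, 4, 198, 77, 145, 184] = 63 5d 04 c6 4d 91 b8 is exactly B = 7 bytes: K' = 63 5d 04 c6 4d 91 b8.
K' ⊕ ipad = 55 6b 32 f0 7b a7 8e; K' ⊕ opad = 3f 01 58 9a 11 cd e4.
m1: inner = H(55 6b 32 f0 7b a7 8e 22 ce 80 78) = 7a; tag = H(3f 01 58 9a 11 cd e4 7a) = 6e ← matches
m2: inner = H(55 6b 32 f0 7b a7 8e 73 63 76 66) = 44; tag = H(3f 01 58 9a 11 cd e4 44) = 38
m3: inner = H(55 6b 32 f0 7b a7 8e f6 55 6d 7e) = c8; tag = H(3f 01 58 9a 11 cd e4 c8) = bc

1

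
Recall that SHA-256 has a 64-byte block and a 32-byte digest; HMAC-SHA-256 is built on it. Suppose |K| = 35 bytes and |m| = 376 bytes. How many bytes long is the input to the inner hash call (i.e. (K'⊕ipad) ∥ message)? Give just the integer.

440

Key is 35 ≤ 64 bytes, zero-padded: |K'| = 64.
Inner input = (K'⊕ipad) ∥ m → 64 + 376 = 440 bytes.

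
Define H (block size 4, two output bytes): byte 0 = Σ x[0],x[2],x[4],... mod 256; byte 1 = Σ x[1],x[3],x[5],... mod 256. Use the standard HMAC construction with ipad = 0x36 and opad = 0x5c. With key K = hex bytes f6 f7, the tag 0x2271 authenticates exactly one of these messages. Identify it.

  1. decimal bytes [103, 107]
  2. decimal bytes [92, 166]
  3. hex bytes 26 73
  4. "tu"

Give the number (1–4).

Key hex bytes f6 f7 is 2 bytes ≤ B = 4; zero-pad to 4 bytes: K' = f6 f7 00 00.
K' ⊕ ipad = c0 c1 36 36; K' ⊕ opad = aa ab 5c 5c.
m1: inner = H(c0 c1 36 36 67 6b) = 5d 62; tag = H(aa ab 5c 5c 5d 62) = 6369
m2: inner = H(c0 c1 36 36 5c a6) = 52 9d; tag = H(aa ab 5c 5c 52 9d) = 58a4
m3: inner = H(c0 c1 36 36 26 73) = 1c 6a; tag = H(aa ab 5c 5c 1c 6a) = 2271 ← matches
m4: inner = H(c0 c1 36 36 74 75) = 6a 6c; tag = H(aa ab 5c 5c 6a 6c) = 7073

3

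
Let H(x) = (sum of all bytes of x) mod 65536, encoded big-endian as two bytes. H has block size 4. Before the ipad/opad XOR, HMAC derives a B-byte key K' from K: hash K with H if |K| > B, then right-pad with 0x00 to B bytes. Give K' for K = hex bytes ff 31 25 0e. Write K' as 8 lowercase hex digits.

Key hex bytes ff 31 25 0e is exactly B = 4 bytes: K' = ff 31 25 0e.

ff31250e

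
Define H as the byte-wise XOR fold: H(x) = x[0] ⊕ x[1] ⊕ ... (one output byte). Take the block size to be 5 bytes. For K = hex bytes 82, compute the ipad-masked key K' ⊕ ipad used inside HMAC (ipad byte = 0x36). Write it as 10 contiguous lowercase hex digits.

b436363636

Key hex bytes 82 is 1 byte ≤ B = 5; zero-pad to 5 bytes: K' = 82 00 00 00 00.
XOR each byte with 0x36: 82⊕36=b4, 00⊕36=36, 00⊕36=36, 00⊕36=36, 00⊕36=36.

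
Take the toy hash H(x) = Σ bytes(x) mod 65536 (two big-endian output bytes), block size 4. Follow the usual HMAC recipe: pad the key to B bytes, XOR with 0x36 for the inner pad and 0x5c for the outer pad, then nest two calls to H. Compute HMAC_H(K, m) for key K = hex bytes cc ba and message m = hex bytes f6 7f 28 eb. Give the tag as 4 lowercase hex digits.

02ac

Key hex bytes cc ba is 2 bytes ≤ B = 4; zero-pad to 4 bytes: K' = cc ba 00 00.
K' ⊕ ipad = fa 8c 36 36.  K' ⊕ opad = 90 e6 5c 5c.
Inner input = (K'⊕ipad) ∥ m = fa 8c 36 36 ∥ f6 7f 28 eb.
Inner hash: sum = 250+140+54+54+246+127+40+235 = 1146 → 04 7a.
Outer input = (K'⊕opad) ∥ inner = 90 e6 5c 5c ∥ 04 7a.
Outer hash (tag): sum = 144+230+92+92+4+122 = 684 → 02 ac.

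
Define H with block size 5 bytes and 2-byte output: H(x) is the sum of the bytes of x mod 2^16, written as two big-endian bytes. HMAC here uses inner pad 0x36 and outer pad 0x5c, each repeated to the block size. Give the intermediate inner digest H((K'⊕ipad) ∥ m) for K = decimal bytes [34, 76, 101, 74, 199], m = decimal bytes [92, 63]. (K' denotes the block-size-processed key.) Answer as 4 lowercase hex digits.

Key decimal bytes [34, 76, 101, 74, 199] = 22 4c 65 4a c7 is exactly B = 5 bytes: K' = 22 4c 65 4a c7.
K' ⊕ ipad = 14 7a 53 7c f1.
Inner input = 14 7a 53 7c f1 ∥ 5c 3f.
Inner hash: sum = 20+122+83+124+241+92+63 = 745 → 02 e9.

02e9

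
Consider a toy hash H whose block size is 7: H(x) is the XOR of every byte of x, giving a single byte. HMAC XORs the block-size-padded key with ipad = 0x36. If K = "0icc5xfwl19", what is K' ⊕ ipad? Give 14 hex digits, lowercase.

57363636363636

Key "0icc5xfwl19" = 30 69 63 63 35 78 66 77 6c 31 39 is 11 bytes > B = 7, so hash it first: H(key) = 61, then zero-pad to 7 bytes: K' = 61 00 00 00 00 00 00.
XOR each byte with 0x36: 61⊕36=57, 00⊕36=36, 00⊕36=36, 00⊕36=36, 00⊕36=36, 00⊕36=36, 00⊕36=36.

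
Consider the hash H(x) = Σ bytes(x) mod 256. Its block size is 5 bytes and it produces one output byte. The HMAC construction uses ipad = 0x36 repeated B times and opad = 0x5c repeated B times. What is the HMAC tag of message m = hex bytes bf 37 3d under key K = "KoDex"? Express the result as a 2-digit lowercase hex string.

Key "KoDex" = 4b 6f 44 65 78 is exactly B = 5 bytes: K' = 4b 6f 44 65 78.
K' ⊕ ipad = 7d 59 72 53 4e.  K' ⊕ opad = 17 33 18 39 24.
Inner input = (K'⊕ipad) ∥ m = 7d 59 72 53 4e ∥ bf 37 3d.
Inner hash: sum = 125+89+114+83+78+191+55+61 = 796; mod 256 = 28 → 1c.
Outer input = (K'⊕opad) ∥ inner = 17 33 18 39 24 ∥ 1c.
Outer hash (tag): sum = 23+51+24+57+36+28 = 219 → db.

db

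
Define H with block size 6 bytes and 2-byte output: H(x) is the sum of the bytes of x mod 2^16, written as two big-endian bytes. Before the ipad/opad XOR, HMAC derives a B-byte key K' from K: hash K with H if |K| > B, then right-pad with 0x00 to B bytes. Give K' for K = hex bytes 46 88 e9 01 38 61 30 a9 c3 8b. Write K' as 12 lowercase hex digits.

|K| = 10 > B = 6, so first hash the key.
H(K): sum = 70+136+233+1+56+97+48+169+195+139 = 1144 → 04 78.
Zero-pad H(K) = 04 78 to 6 bytes: K' = 04 78 00 00 00 00.

047800000000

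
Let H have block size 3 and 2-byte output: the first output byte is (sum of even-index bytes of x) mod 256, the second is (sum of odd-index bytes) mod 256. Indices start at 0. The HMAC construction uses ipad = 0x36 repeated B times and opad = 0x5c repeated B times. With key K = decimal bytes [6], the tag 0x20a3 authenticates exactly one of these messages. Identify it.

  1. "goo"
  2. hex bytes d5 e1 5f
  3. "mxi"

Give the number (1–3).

Key decimal bytes [6] = 06 is 1 byte ≤ B = 3; zero-pad to 3 bytes: K' = 06 00 00.
K' ⊕ ipad = 30 36 36; K' ⊕ opad = 5a 5c 5c.
m1: inner = H(30 36 36 67 6f 6f) = d5 0c; tag = H(5a 5c 5c d5 0c) = c231
m2: inner = H(30 36 36 d5 e1 5f) = 47 6a; tag = H(5a 5c 5c 47 6a) = 20a3 ← matches
m3: inner = H(30 36 36 6d 78 69) = de 0c; tag = H(5a 5c 5c de 0c) = c23a

2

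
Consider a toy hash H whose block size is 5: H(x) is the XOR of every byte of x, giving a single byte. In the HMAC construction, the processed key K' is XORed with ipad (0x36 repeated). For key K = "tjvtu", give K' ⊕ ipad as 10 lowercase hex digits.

425c404243

Key "tjvtu" = 74 6a 76 74 75 is exactly B = 5 bytes: K' = 74 6a 76 74 75.
XOR each byte with 0x36: 74⊕36=42, 6a⊕36=5c, 76⊕36=40, 74⊕36=42, 75⊕36=43.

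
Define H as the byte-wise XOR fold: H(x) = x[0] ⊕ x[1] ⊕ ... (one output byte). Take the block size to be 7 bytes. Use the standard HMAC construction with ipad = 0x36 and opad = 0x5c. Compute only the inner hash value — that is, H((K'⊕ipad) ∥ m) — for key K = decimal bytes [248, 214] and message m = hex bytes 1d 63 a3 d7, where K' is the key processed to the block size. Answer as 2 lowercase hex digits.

Key decimal bytes [248, 214] = f8 d6 is 2 bytes ≤ B = 7; zero-pad to 7 bytes: K' = f8 d6 00 00 00 00 00.
K' ⊕ ipad = ce e0 36 36 36 36 36.
Inner input = ce e0 36 36 36 36 36 ∥ 1d 63 a3 d7.
Inner hash: XOR ce⊕e0⊕36⊕36⊕36⊕36⊕36⊕1d⊕63⊕a3⊕d7 = 12.

12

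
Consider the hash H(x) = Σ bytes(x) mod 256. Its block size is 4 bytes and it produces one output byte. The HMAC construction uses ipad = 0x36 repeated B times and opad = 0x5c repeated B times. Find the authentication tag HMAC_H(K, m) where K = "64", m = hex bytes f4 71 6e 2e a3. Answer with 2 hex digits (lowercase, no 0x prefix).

9c

Key "64" = 36 34 is 2 bytes ≤ B = 4; zero-pad to 4 bytes: K' = 36 34 00 00.
K' ⊕ ipad = 00 02 36 36.  K' ⊕ opad = 6a 68 5c 5c.
Inner input = (K'⊕ipad) ∥ m = 00 02 36 36 ∥ f4 71 6e 2e a3.
Inner hash: sum = 0+2+54+54+244+113+110+46+163 = 786; mod 256 = 18 → 12.
Outer input = (K'⊕opad) ∥ inner = 6a 68 5c 5c ∥ 12.
Outer hash (tag): sum = 106+104+92+92+18 = 412; mod 256 = 156 → 9c.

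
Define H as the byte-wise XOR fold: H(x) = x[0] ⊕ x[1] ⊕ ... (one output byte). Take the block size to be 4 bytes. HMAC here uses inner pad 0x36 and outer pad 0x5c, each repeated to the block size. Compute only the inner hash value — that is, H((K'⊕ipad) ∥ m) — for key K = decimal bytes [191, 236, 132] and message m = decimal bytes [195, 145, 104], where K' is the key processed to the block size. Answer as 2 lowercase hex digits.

Key decimal bytes [191, 236, 132] = bf ec 84 is 3 bytes ≤ B = 4; zero-pad to 4 bytes: K' = bf ec 84 00.
K' ⊕ ipad = 89 da b2 36.
Inner input = 89 da b2 36 ∥ c3 91 68.
Inner hash: XOR 89⊕da⊕b2⊕36⊕c3⊕91⊕68 = ed.

ed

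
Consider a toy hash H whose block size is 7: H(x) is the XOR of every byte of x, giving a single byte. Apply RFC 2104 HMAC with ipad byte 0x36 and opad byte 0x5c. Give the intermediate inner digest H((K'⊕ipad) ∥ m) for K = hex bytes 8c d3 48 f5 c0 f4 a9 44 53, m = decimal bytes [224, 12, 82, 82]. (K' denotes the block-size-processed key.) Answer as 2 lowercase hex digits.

Key hex bytes 8c d3 48 f5 c0 f4 a9 44 53 is 9 bytes > B = 7, so hash it first: H(key) = 68, then zero-pad to 7 bytes: K' = 68 00 00 00 00 00 00.
K' ⊕ ipad = 5e 36 36 36 36 36 36.
Inner input = 5e 36 36 36 36 36 36 ∥ e0 0c 52 52.
Inner hash: XOR 5e⊕36⊕36⊕36⊕36⊕36⊕36⊕e0⊕0c⊕52⊕52 = b2.

b2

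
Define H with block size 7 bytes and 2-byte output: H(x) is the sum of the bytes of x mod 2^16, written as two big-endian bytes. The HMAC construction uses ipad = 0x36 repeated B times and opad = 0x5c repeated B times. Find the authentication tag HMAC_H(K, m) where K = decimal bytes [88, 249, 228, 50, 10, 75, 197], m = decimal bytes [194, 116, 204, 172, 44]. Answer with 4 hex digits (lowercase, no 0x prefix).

Key decimal bytes [88, 249, 228, 50, 10, 75, 197] = 58 f9 e4 32 0a 4b c5 is exactly B = 7 bytes: K' = 58 f9 e4 32 0a 4b c5.
K' ⊕ ipad = 6e cf d2 04 3c 7d f3.  K' ⊕ opad = 04 a5 b8 6e 56 17 99.
Inner input = (K'⊕ipad) ∥ m = 6e cf d2 04 3c 7d f3 ∥ c2 74 cc ac 2c.
Inner hash: sum = 110+207+210+4+60+125+243+194+116+204+172+44 = 1689 → 06 99.
Outer input = (K'⊕opad) ∥ inner = 04 a5 b8 6e 56 17 99 ∥ 06 99.
Outer hash (tag): sum = 4+165+184+110+86+23+153+6+153 = 884 → 03 74.

0374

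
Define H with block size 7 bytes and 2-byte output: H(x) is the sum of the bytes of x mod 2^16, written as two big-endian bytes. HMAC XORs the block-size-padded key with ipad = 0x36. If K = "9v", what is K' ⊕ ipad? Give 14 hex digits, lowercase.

Key "9v" = 39 76 is 2 bytes ≤ B = 7; zero-pad to 7 bytes: K' = 39 76 00 00 00 00 00.
XOR each byte with 0x36: 39⊕36=0f, 76⊕36=40, 00⊕36=36, 00⊕36=36, 00⊕36=36, 00⊕36=36, 00⊕36=36.

0f403636363636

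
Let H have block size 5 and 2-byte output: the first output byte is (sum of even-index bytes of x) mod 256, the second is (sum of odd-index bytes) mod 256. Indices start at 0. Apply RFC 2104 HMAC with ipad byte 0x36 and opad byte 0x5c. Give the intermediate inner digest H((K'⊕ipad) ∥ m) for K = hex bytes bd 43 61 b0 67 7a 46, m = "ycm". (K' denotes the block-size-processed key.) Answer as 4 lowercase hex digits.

Key hex bytes bd 43 61 b0 67 7a 46 is 7 bytes > B = 5, so hash it first: H(key) = cb 6d, then zero-pad to 5 bytes: K' = cb 6d 00 00 00.
K' ⊕ ipad = fd 5b 36 36 36.
Inner input = fd 5b 36 36 36 ∥ 79 63 6d.
Inner hash: even-index sum = 460 mod 256 = 204; odd-index sum = 375 mod 256 = 119 → cc 77.

cc77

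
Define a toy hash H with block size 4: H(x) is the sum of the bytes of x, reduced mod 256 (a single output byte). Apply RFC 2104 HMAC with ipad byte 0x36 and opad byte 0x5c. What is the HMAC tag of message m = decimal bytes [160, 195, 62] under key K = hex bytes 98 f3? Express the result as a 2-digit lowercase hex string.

ab

Key hex bytes 98 f3 is 2 bytes ≤ B = 4; zero-pad to 4 bytes: K' = 98 f3 00 00.
K' ⊕ ipad = ae c5 36 36.  K' ⊕ opad = c4 af 5c 5c.
Inner input = (K'⊕ipad) ∥ m = ae c5 36 36 ∥ a0 c3 3e.
Inner hash: sum = 174+197+54+54+160+195+62 = 896; mod 256 = 128 → 80.
Outer input = (K'⊕opad) ∥ inner = c4 af 5c 5c ∥ 80.
Outer hash (tag): sum = 196+175+92+92+128 = 683; mod 256 = 171 → ab.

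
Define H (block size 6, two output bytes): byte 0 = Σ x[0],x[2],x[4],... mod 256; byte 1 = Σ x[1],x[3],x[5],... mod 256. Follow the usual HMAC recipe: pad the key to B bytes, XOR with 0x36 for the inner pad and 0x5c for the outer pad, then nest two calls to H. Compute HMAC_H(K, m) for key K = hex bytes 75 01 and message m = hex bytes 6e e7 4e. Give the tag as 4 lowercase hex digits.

4c9f

Key hex bytes 75 01 is 2 bytes ≤ B = 6; zero-pad to 6 bytes: K' = 75 01 00 00 00 00.
K' ⊕ ipad = 43 37 36 36 36 36.  K' ⊕ opad = 29 5d 5c 5c 5c 5c.
Inner input = (K'⊕ipad) ∥ m = 43 37 36 36 36 36 ∥ 6e e7 4e.
Inner hash: even-index sum = 363 mod 256 = 107; odd-index sum = 394 mod 256 = 138 → 6b 8a.
Outer input = (K'⊕opad) ∥ inner = 29 5d 5c 5c 5c 5c ∥ 6b 8a.
Outer hash (tag): even-index sum = 332 mod 256 = 76; odd-index sum = 415 mod 256 = 159 → 4c 9f.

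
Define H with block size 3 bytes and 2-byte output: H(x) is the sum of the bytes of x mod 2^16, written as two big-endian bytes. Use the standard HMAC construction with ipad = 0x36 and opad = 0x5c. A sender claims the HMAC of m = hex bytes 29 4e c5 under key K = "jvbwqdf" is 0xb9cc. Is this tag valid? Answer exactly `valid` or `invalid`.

invalid

Key "jvbwqdf" = 6a 76 62 77 71 64 66 is 7 bytes > B = 3, so hash it first: H(key) = 02 f4, then zero-pad to 3 bytes: K' = 02 f4 00.
K' ⊕ ipad = 34 c2 36; K' ⊕ opad = 5e a8 5c.
Inner hash: sum = 52+194+54+41+78+197 = 616 → 02 68.
Outer hash (recomputed tag): sum = 94+168+92+2+104 = 460 → 01 cc.
Recomputed tag = 01cc; claimed = b9cc → mismatch.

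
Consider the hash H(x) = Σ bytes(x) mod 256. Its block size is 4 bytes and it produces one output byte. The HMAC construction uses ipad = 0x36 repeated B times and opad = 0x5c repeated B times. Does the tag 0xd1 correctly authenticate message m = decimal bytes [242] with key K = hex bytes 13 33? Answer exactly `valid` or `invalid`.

Key hex bytes 13 33 is 2 bytes ≤ B = 4; zero-pad to 4 bytes: K' = 13 33 00 00.
K' ⊕ ipad = 25 05 36 36; K' ⊕ opad = 4f 6f 5c 5c.
Inner hash: sum = 37+5+54+54+242 = 392; mod 256 = 136 → 88.
Outer hash (recomputed tag): sum = 79+111+92+92+136 = 510; mod 256 = 254 → fe.
Recomputed tag = fe; claimed = d1 → mismatch.

invalid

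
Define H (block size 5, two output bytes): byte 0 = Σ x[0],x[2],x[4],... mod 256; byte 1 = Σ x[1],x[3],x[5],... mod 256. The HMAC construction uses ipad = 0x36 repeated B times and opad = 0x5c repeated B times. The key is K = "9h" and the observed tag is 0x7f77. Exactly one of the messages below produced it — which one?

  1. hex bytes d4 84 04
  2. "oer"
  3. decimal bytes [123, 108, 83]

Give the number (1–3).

Key "9h" = 39 68 is 2 bytes ≤ B = 5; zero-pad to 5 bytes: K' = 39 68 00 00 00.
K' ⊕ ipad = 0f 5e 36 36 36; K' ⊕ opad = 65 34 5c 5c 5c.
m1: inner = H(0f 5e 36 36 36 d4 84 04) = ff 6c; tag = H(65 34 5c 5c 5c ff 6c) = 898f
m2: inner = H(0f 5e 36 36 36 6f 65 72) = e0 75; tag = H(65 34 5c 5c 5c e0 75) = 9270
m3: inner = H(0f 5e 36 36 36 7b 6c 53) = e7 62; tag = H(65 34 5c 5c 5c e7 62) = 7f77 ← matches

3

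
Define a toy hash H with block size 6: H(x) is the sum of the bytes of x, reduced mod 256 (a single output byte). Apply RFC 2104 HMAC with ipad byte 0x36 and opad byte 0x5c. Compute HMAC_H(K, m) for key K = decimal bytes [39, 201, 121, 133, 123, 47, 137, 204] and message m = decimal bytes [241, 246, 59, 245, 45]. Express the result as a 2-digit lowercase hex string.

Key decimal bytes [39, 201, 121, 133, 123, 47, 137, 204] = 27 c9 79 85 7b 2f 89 cc is 8 bytes > B = 6, so hash it first: H(key) = ed, then zero-pad to 6 bytes: K' = ed 00 00 00 00 00.
K' ⊕ ipad = db 36 36 36 36 36.  K' ⊕ opad = b1 5c 5c 5c 5c 5c.
Inner input = (K'⊕ipad) ∥ m = db 36 36 36 36 36 ∥ f1 f6 3b f5 2d.
Inner hash: sum = 219+54+54+54+54+54+241+246+59+245+45 = 1325; mod 256 = 45 → 2d.
Outer input = (K'⊕opad) ∥ inner = b1 5c 5c 5c 5c 5c ∥ 2d.
Outer hash (tag): sum = 177+92+92+92+92+92+45 = 682; mod 256 = 170 → aa.

aa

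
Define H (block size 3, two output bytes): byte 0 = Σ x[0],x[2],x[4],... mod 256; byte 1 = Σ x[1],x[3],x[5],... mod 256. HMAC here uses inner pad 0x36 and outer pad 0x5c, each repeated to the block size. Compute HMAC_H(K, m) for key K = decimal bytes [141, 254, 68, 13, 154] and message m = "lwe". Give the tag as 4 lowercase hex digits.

a161

Key decimal bytes [141, 254, 68, 13, 154] = 8d fe 44 0d 9a is 5 bytes > B = 3, so hash it first: H(key) = 6b 0b, then zero-pad to 3 bytes: K' = 6b 0b 00.
K' ⊕ ipad = 5d 3d 36.  K' ⊕ opad = 37 57 5c.
Inner input = (K'⊕ipad) ∥ m = 5d 3d 36 ∥ 6c 77 65.
Inner hash: even-index sum = 266 mod 256 = 10; odd-index sum = 270 mod 256 = 14 → 0a 0e.
Outer input = (K'⊕opad) ∥ inner = 37 57 5c ∥ 0a 0e.
Outer hash (tag): even-index sum = 161 mod 256 = 161; odd-index sum = 97 mod 256 = 97 → a1 61.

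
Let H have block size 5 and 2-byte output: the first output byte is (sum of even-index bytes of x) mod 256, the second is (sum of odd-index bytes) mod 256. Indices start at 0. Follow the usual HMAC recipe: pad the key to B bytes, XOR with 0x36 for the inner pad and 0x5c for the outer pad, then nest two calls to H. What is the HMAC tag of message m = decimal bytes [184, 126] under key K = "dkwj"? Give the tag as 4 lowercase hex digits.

Key "dkwj" = 64 6b 77 6a is 4 bytes ≤ B = 5; zero-pad to 5 bytes: K' = 64 6b 77 6a 00.
K' ⊕ ipad = 52 5d 41 5c 36.  K' ⊕ opad = 38 37 2b 36 5c.
Inner input = (K'⊕ipad) ∥ m = 52 5d 41 5c 36 ∥ b8 7e.
Inner hash: even-index sum = 327 mod 256 = 71; odd-index sum = 369 mod 256 = 113 → 47 71.
Outer input = (K'⊕opad) ∥ inner = 38 37 2b 36 5c ∥ 47 71.
Outer hash (tag): even-index sum = 304 mod 256 = 48; odd-index sum = 180 mod 256 = 180 → 30 b4.

30b4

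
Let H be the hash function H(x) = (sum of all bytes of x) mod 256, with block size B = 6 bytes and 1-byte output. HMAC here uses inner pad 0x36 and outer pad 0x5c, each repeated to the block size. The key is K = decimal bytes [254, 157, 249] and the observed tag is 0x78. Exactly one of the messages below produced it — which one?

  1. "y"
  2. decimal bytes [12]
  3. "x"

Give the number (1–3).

3

Key decimal bytes [254, 157, 249] = fe 9d f9 is 3 bytes ≤ B = 6; zero-pad to 6 bytes: K' = fe 9d f9 00 00 00.
K' ⊕ ipad = c8 ab cf 36 36 36; K' ⊕ opad = a2 c1 a5 5c 5c 5c.
m1: inner = H(c8 ab cf 36 36 36 79) = 5d; tag = H(a2 c1 a5 5c 5c 5c 5d) = 79
m2: inner = H(c8 ab cf 36 36 36 0c) = f0; tag = H(a2 c1 a5 5c 5c 5c f0) = 0c
m3: inner = H(c8 ab cf 36 36 36 78) = 5c; tag = H(a2 c1 a5 5c 5c 5c 5c) = 78 ← matches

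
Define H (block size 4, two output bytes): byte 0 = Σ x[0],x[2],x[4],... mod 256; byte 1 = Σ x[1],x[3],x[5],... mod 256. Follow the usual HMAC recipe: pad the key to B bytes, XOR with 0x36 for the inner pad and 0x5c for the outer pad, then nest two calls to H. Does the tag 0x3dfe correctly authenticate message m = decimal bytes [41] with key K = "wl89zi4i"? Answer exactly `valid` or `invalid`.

Key "wl89zi4i" = 77 6c 38 39 7a 69 34 69 is 8 bytes > B = 4, so hash it first: H(key) = 5d 77, then zero-pad to 4 bytes: K' = 5d 77 00 00.
K' ⊕ ipad = 6b 41 36 36; K' ⊕ opad = 01 2b 5c 5c.
Inner hash: even-index sum = 202 mod 256 = 202; odd-index sum = 119 mod 256 = 119 → ca 77.
Outer hash (recomputed tag): even-index sum = 295 mod 256 = 39; odd-index sum = 254 mod 256 = 254 → 27 fe.
Recomputed tag = 27fe; claimed = 3dfe → mismatch.

invalid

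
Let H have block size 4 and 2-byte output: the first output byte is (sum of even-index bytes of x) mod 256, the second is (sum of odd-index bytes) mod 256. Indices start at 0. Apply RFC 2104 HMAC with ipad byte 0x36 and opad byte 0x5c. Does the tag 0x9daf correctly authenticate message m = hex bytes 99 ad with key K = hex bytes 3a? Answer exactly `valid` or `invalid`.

invalid

Key hex bytes 3a is 1 byte ≤ B = 4; zero-pad to 4 bytes: K' = 3a 00 00 00.
K' ⊕ ipad = 0c 36 36 36; K' ⊕ opad = 66 5c 5c 5c.
Inner hash: even-index sum = 219 mod 256 = 219; odd-index sum = 281 mod 256 = 25 → db 19.
Outer hash (recomputed tag): even-index sum = 413 mod 256 = 157; odd-index sum = 209 mod 256 = 209 → 9d d1.
Recomputed tag = 9dd1; claimed = 9daf → mismatch.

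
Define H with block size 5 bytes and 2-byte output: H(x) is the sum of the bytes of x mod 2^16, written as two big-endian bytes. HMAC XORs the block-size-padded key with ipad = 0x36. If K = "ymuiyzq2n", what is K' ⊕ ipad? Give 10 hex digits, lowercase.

35fe363636

Key "ymuiyzq2n" = 79 6d 75 69 79 7a 71 32 6e is 9 bytes > B = 5, so hash it first: H(key) = 03 c8, then zero-pad to 5 bytes: K' = 03 c8 00 00 00.
XOR each byte with 0x36: 03⊕36=35, c8⊕36=fe, 00⊕36=36, 00⊕36=36, 00⊕36=36.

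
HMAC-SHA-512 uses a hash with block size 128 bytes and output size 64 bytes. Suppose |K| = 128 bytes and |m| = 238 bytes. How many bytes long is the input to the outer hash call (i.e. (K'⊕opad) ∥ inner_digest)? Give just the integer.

Key is 128 ≤ 128 bytes, zero-padded: |K'| = 128.
Outer input = (K'⊕opad) ∥ H(inner) → 128 + 64 = 192 bytes.

192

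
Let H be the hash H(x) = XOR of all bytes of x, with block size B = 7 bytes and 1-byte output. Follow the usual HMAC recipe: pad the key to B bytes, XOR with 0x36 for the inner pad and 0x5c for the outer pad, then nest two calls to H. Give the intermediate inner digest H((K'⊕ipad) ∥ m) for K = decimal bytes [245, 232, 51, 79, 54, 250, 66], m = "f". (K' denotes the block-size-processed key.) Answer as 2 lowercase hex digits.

bf

Key decimal bytes [245, 232, 51, 79, 54, 250, 66] = f5 e8 33 4f 36 fa 42 is exactly B = 7 bytes: K' = f5 e8 33 4f 36 fa 42.
K' ⊕ ipad = c3 de 05 79 00 cc 74.
Inner input = c3 de 05 79 00 cc 74 ∥ 66.
Inner hash: XOR c3⊕de⊕05⊕79⊕00⊕cc⊕74⊕66 = bf.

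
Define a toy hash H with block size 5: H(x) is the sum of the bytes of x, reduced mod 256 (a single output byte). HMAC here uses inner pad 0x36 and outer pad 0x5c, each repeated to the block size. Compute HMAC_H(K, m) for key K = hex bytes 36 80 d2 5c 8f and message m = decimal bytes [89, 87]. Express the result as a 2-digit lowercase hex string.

Key hex bytes 36 80 d2 5c 8f is exactly B = 5 bytes: K' = 36 80 d2 5c 8f.
K' ⊕ ipad = 00 b6 e4 6a b9.  K' ⊕ opad = 6a dc 8e 00 d3.
Inner input = (K'⊕ipad) ∥ m = 00 b6 e4 6a b9 ∥ 59 57.
Inner hash: sum = 0+182+228+106+185+89+87 = 877; mod 256 = 109 → 6d.
Outer input = (K'⊕opad) ∥ inner = 6a dc 8e 00 d3 ∥ 6d.
Outer hash (tag): sum = 106+220+142+0+211+109 = 788; mod 256 = 20 → 14.

14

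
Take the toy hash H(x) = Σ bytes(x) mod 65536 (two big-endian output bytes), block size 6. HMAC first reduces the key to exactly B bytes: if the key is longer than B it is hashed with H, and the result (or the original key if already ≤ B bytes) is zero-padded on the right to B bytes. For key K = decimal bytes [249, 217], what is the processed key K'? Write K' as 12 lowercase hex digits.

f9d900000000

Key decimal bytes [249, 217] = f9 d9 is 2 bytes ≤ B = 6; zero-pad to 6 bytes: K' = f9 d9 00 00 00 00.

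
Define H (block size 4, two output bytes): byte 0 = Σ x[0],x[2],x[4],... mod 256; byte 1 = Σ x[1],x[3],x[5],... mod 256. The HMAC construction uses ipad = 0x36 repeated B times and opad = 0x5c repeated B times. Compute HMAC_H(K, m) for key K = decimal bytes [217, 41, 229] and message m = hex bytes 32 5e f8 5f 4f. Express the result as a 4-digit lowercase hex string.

79e3

Key decimal bytes [217, 41, 229] = d9 29 e5 is 3 bytes ≤ B = 4; zero-pad to 4 bytes: K' = d9 29 e5 00.
K' ⊕ ipad = ef 1f d3 36.  K' ⊕ opad = 85 75 b9 5c.
Inner input = (K'⊕ipad) ∥ m = ef 1f d3 36 ∥ 32 5e f8 5f 4f.
Inner hash: even-index sum = 827 mod 256 = 59; odd-index sum = 274 mod 256 = 18 → 3b 12.
Outer input = (K'⊕opad) ∥ inner = 85 75 b9 5c ∥ 3b 12.
Outer hash (tag): even-index sum = 377 mod 256 = 121; odd-index sum = 227 mod 256 = 227 → 79 e3.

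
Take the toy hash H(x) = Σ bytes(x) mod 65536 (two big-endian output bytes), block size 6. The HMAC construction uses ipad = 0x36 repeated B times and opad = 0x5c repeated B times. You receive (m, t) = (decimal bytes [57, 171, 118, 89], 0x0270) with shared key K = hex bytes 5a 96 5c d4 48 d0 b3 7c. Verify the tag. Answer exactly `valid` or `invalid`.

invalid

Key hex bytes 5a 96 5c d4 48 d0 b3 7c is 8 bytes > B = 6, so hash it first: H(key) = 04 67, then zero-pad to 6 bytes: K' = 04 67 00 00 00 00.
K' ⊕ ipad = 32 51 36 36 36 36; K' ⊕ opad = 58 3b 5c 5c 5c 5c.
Inner hash: sum = 50+81+54+54+54+54+57+171+118+89 = 782 → 03 0e.
Outer hash (recomputed tag): sum = 88+59+92+92+92+92+3+14 = 532 → 02 14.
Recomputed tag = 0214; claimed = 0270 → mismatch.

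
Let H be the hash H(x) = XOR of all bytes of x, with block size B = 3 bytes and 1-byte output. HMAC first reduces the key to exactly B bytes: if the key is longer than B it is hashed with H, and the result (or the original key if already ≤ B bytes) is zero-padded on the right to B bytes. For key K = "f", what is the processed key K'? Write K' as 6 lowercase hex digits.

Key "f" = 66 is 1 byte ≤ B = 3; zero-pad to 3 bytes: K' = 66 00 00.

660000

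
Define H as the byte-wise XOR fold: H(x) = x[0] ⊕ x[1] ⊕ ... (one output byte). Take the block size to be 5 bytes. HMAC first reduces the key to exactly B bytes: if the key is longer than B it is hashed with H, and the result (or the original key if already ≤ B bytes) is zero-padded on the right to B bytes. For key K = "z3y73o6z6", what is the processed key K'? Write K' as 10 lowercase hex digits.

|K| = 9 > B = 5, so first hash the key.
H(K): XOR 7a⊕33⊕79⊕37⊕33⊕6f⊕36⊕7a⊕36 = 21.
Zero-pad H(K) = 21 to 5 bytes: K' = 21 00 00 00 00.

2100000000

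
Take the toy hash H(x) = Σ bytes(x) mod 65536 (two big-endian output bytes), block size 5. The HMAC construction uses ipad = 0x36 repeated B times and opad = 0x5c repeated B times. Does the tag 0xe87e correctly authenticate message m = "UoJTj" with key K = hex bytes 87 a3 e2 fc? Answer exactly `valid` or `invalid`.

invalid

Key hex bytes 87 a3 e2 fc is 4 bytes ≤ B = 5; zero-pad to 5 bytes: K' = 87 a3 e2 fc 00.
K' ⊕ ipad = b1 95 d4 ca 36; K' ⊕ opad = db ff be a0 5c.
Inner hash: sum = 177+149+212+202+54+85+111+74+84+106 = 1254 → 04 e6.
Outer hash (recomputed tag): sum = 219+255+190+160+92+4+230 = 1150 → 04 7e.
Recomputed tag = 047e; claimed = e87e → mismatch.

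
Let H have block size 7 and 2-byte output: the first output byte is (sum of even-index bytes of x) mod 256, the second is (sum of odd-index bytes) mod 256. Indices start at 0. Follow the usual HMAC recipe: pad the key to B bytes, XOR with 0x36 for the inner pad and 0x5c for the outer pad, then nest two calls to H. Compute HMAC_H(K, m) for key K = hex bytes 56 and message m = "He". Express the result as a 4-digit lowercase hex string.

Key hex bytes 56 is 1 byte ≤ B = 7; zero-pad to 7 bytes: K' = 56 00 00 00 00 00 00.
K' ⊕ ipad = 60 36 36 36 36 36 36.  K' ⊕ opad = 0a 5c 5c 5c 5c 5c 5c.
Inner input = (K'⊕ipad) ∥ m = 60 36 36 36 36 36 36 ∥ 48 65.
Inner hash: even-index sum = 359 mod 256 = 103; odd-index sum = 234 mod 256 = 234 → 67 ea.
Outer input = (K'⊕opad) ∥ inner = 0a 5c 5c 5c 5c 5c 5c ∥ 67 ea.
Outer hash (tag): even-index sum = 520 mod 256 = 8; odd-index sum = 379 mod 256 = 123 → 08 7b.

087b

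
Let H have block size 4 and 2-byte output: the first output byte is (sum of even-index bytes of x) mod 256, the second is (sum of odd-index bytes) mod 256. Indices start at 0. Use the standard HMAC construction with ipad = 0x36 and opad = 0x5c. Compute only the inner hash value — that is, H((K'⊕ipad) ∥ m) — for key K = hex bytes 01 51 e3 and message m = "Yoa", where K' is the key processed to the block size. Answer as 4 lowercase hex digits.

Key hex bytes 01 51 e3 is 3 bytes ≤ B = 4; zero-pad to 4 bytes: K' = 01 51 e3 00.
K' ⊕ ipad = 37 67 d5 36.
Inner input = 37 67 d5 36 ∥ 59 6f 61.
Inner hash: even-index sum = 454 mod 256 = 198; odd-index sum = 268 mod 256 = 12 → c6 0c.

c60c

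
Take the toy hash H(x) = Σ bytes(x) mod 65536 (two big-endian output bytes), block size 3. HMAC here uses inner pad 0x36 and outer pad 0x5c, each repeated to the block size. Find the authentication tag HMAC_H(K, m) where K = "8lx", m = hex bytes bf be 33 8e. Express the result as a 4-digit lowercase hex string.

01ae

Key "8lx" = 38 6c 78 is exactly B = 3 bytes: K' = 38 6c 78.
K' ⊕ ipad = 0e 5a 4e.  K' ⊕ opad = 64 30 24.
Inner input = (K'⊕ipad) ∥ m = 0e 5a 4e ∥ bf be 33 8e.
Inner hash: sum = 14+90+78+191+190+51+142 = 756 → 02 f4.
Outer input = (K'⊕opad) ∥ inner = 64 30 24 ∥ 02 f4.
Outer hash (tag): sum = 100+48+36+2+244 = 430 → 01 ae.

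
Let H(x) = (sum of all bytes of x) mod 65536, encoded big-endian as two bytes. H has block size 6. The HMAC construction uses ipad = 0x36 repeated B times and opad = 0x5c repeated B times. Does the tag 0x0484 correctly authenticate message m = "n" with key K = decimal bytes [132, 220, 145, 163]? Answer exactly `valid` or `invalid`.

invalid

Key decimal bytes [132, 220, 145, 163] = 84 dc 91 a3 is 4 bytes ≤ B = 6; zero-pad to 6 bytes: K' = 84 dc 91 a3 00 00.
K' ⊕ ipad = b2 ea a7 95 36 36; K' ⊕ opad = d8 80 cd ff 5c 5c.
Inner hash: sum = 178+234+167+149+54+54+110 = 946 → 03 b2.
Outer hash (recomputed tag): sum = 216+128+205+255+92+92+3+178 = 1169 → 04 91.
Recomputed tag = 0491; claimed = 0484 → mismatch.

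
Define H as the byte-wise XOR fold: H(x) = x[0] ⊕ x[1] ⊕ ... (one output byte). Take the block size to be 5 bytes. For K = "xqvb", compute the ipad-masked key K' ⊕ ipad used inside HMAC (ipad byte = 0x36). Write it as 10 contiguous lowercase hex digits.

Key "xqvb" = 78 71 76 62 is 4 bytes ≤ B = 5; zero-pad to 5 bytes: K' = 78 71 76 62 00.
XOR each byte with 0x36: 78⊕36=4e, 71⊕36=47, 76⊕36=40, 62⊕36=54, 00⊕36=36.

4e47405436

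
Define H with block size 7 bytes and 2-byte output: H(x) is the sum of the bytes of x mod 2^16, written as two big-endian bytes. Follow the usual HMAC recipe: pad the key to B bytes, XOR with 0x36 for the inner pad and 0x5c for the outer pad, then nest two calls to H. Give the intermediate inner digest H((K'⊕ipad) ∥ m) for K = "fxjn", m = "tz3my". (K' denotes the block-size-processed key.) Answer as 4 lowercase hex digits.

Key "fxjn" = 66 78 6a 6e is 4 bytes ≤ B = 7; zero-pad to 7 bytes: K' = 66 78 6a 6e 00 00 00.
K' ⊕ ipad = 50 4e 5c 58 36 36 36.
Inner input = 50 4e 5c 58 36 36 36 ∥ 74 7a 33 6d 79.
Inner hash: sum = 80+78+92+88+54+54+54+116+122+51+109+121 = 1019 → 03 fb.

03fb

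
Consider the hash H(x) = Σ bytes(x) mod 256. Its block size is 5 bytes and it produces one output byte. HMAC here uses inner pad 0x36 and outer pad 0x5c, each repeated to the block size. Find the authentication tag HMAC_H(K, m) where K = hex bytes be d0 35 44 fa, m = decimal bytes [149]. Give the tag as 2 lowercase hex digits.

d9

Key hex bytes be d0 35 44 fa is exactly B = 5 bytes: K' = be d0 35 44 fa.
K' ⊕ ipad = 88 e6 03 72 cc.  K' ⊕ opad = e2 8c 69 18 a6.
Inner input = (K'⊕ipad) ∥ m = 88 e6 03 72 cc ∥ 95.
Inner hash: sum = 136+230+3+114+204+149 = 836; mod 256 = 68 → 44.
Outer input = (K'⊕opad) ∥ inner = e2 8c 69 18 a6 ∥ 44.
Outer hash (tag): sum = 226+140+105+24+166+68 = 729; mod 256 = 217 → d9.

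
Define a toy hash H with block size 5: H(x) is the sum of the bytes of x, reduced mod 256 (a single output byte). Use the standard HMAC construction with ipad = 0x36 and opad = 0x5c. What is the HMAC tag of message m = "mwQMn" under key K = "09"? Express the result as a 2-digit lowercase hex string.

Key "09" = 30 39 is 2 bytes ≤ B = 5; zero-pad to 5 bytes: K' = 30 39 00 00 00.
K' ⊕ ipad = 06 0f 36 36 36.  K' ⊕ opad = 6c 65 5c 5c 5c.
Inner input = (K'⊕ipad) ∥ m = 06 0f 36 36 36 ∥ 6d 77 51 4d 6e.
Inner hash: sum = 6+15+54+54+54+109+119+81+77+110 = 679; mod 256 = 167 → a7.
Outer input = (K'⊕opad) ∥ inner = 6c 65 5c 5c 5c ∥ a7.
Outer hash (tag): sum = 108+101+92+92+92+167 = 652; mod 256 = 140 → 8c.

8c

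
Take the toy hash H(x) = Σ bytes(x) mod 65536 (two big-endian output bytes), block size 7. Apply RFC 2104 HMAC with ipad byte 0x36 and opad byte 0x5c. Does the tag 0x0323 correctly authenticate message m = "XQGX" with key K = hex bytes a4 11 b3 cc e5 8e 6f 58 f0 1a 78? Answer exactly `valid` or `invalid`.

valid

Key hex bytes a4 11 b3 cc e5 8e 6f 58 f0 1a 78 is 11 bytes > B = 7, so hash it first: H(key) = 05 f0, then zero-pad to 7 bytes: K' = 05 f0 00 00 00 00 00.
K' ⊕ ipad = 33 c6 36 36 36 36 36; K' ⊕ opad = 59 ac 5c 5c 5c 5c 5c.
Inner hash: sum = 51+198+54+54+54+54+54+88+81+71+88 = 847 → 03 4f.
Outer hash (recomputed tag): sum = 89+172+92+92+92+92+92+3+79 = 803 → 03 23.
Recomputed tag = 0323; claimed = 0323 → match.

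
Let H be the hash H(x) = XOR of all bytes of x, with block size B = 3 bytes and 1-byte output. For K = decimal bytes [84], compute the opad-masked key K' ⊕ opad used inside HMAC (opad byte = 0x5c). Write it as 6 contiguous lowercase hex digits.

Key decimal bytes [84] = 54 is 1 byte ≤ B = 3; zero-pad to 3 bytes: K' = 54 00 00.
XOR each byte with 0x5c: 54⊕5c=08, 00⊕5c=5c, 00⊕5c=5c.

085c5c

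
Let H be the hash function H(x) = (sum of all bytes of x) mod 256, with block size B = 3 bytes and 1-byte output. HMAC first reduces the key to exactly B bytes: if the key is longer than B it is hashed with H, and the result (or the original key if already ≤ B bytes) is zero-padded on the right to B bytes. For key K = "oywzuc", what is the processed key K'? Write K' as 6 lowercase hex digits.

|K| = 6 > B = 3, so first hash the key.
H(K): sum = 111+121+119+122+117+99 = 689; mod 256 = 177 → b1.
Zero-pad H(K) = b1 to 3 bytes: K' = b1 00 00.

b10000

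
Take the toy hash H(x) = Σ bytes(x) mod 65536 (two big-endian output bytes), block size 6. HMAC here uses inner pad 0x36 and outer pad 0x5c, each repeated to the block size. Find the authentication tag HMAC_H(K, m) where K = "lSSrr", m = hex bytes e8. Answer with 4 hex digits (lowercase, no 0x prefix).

01d2

Key "lSSrr" = 6c 53 53 72 72 is 5 bytes ≤ B = 6; zero-pad to 6 bytes: K' = 6c 53 53 72 72 00.
K' ⊕ ipad = 5a 65 65 44 44 36.  K' ⊕ opad = 30 0f 0f 2e 2e 5c.
Inner input = (K'⊕ipad) ∥ m = 5a 65 65 44 44 36 ∥ e8.
Inner hash: sum = 90+101+101+68+68+54+232 = 714 → 02 ca.
Outer input = (K'⊕opad) ∥ inner = 30 0f 0f 2e 2e 5c ∥ 02 ca.
Outer hash (tag): sum = 48+15+15+46+46+92+2+202 = 466 → 01 d2.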